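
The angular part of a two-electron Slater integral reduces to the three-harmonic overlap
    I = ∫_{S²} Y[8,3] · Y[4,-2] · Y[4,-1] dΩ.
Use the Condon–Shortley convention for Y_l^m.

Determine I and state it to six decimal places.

-0.227643

Rules hold: Σm=0, L=16 even, 4≤4≤12.
N = 17·9·9 = 1377
Δ = 8!·8!·0!/17! = 1/218790
Racah Σ t=4..4: t=4:+1/331776 = 1/331776
⇒ 3j(8 4 4; 0 0 0)² = 490/21879, sgn +1
Racah Σ t=2..2: t=2:+1/1036800 = 1/1036800
⇒ 3j(8 4 4; 3 -2 -1)² = 14/663, sgn -1
4πI² = N·(3j₀)²·(3jₘ)² = 20580/31603
I = -1·√(0.651204/4π) = -0.22764263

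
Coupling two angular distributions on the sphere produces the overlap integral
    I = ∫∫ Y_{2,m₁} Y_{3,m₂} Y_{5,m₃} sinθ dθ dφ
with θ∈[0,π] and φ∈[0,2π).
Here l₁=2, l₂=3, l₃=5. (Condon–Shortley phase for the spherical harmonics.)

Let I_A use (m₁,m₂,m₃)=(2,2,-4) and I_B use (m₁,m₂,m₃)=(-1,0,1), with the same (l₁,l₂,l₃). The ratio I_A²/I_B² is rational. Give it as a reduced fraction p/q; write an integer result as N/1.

Same 2,3,5: normalisation and zero-m 3j drop out of the ratio.
A: Δ: 0! 4! 6! / 11! → 1/2310; sum: t=0:+1/2880 = 1/2880; 3j²(2 3 5; 2 2 -4) = Δ·Π!·Σ² = 3/55  (sign -1)
B: Δ: 0! 4! 6! / 11! → 1/2310; sum: t=0:+1/216 = 1/216; 3j²(2 3 5; -1 0 1) = Δ·Π!·Σ² = 8/231  (sign +1)
I_A²/I_B² = (3/55)/(8/231) = 63/40

63/40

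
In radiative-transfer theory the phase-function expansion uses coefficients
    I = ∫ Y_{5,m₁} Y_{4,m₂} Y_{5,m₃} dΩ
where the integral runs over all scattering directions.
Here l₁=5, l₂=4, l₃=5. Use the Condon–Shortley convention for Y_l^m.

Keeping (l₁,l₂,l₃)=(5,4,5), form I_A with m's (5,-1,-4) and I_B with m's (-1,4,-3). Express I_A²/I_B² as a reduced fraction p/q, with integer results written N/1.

Same 5,4,5: normalisation and zero-m 3j drop out of the ratio.
A: Δ: 4! 6! 4! / 15! → 1/3153150; sum: t=0:+1/103680 = 1/103680; 3j²(5 4 5; 5 -1 -4) = Δ·Π!·Σ² = 4/143  (sign -1)
B: Δ: 4! 6! 4! / 15! → 1/3153150; sum: t=4:+1/27648 = 1/27648; 3j²(5 4 5; -1 4 -3) = Δ·Π!·Σ² = 10/429  (sign +1)
I_A²/I_B² = (4/143)/(10/429) = 6/5

6/5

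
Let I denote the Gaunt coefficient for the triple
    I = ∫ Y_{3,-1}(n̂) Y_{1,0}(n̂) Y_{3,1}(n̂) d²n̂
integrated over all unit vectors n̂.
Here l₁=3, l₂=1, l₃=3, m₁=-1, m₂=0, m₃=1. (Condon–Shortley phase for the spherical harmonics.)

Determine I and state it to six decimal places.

0.000000

L=7 odd ⇒ parity kills the (l;000) factor ⇒ I = 0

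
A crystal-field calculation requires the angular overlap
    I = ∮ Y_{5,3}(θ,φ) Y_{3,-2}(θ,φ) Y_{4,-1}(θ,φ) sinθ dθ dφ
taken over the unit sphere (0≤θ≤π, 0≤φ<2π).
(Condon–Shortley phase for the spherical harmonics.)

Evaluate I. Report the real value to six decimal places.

-0.035836

Rules hold: Σm=0, L=12 even, 2≤4≤8.
N = 11·7·9 = 693
Δ = 4!·6!·2!/13! = 1/180180
Racah Σ t=1..3: t=1:−1/576 t=2:+1/144 t=3:−1/576 = 1/288
⇒ 3j(5 3 4; 0 0 0)² = 20/1001, sgn +1
Racah Σ t=0..1: t=0:+1/1152 t=1:−1/1440 = 1/5760
⇒ 3j(5 3 4; 3 -2 -1)² = 1/858, sgn -1
4πI² = N·(3j₀)²·(3jₘ)² = 30/1859
I = -1·√(0.0161377/4π) = -0.03583571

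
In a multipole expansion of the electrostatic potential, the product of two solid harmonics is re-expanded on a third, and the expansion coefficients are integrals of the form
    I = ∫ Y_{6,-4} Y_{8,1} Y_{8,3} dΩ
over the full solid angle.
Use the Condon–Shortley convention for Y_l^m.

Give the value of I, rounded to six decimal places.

-0.097571

m-sum 0 ✓  L=22 even ✓  2≤8≤14 ✓
Π(2lᵢ+1) = 13×17×17 = 3757
triangle coeff Δ(6,8,8) = 1/13742520792
Σ_t [0,6]: t=0:+1/41803776000 t=1:−1/435456000 t=2:+1/39813120 t=3:−1/18662400 t=4:+1/39813120 t=5:−1/435456000 t=6:+1/41803776000 = -11/1393459200
(3j)²=600/96577 [(6 8 8; 0 0 0)], sign=-1
Σ_t [4,6]: t=4:+1/497664000 t=5:−1/248832000 t=6:+1/1045094400 = -11/10450944000
(3j)²=495/96577 [(6 8 8; -4 1 3)], sign=+1
⇒ 4πI² = 297000/2482597
I = (-1)√(297000/2482597/(4π)) = -0.09757087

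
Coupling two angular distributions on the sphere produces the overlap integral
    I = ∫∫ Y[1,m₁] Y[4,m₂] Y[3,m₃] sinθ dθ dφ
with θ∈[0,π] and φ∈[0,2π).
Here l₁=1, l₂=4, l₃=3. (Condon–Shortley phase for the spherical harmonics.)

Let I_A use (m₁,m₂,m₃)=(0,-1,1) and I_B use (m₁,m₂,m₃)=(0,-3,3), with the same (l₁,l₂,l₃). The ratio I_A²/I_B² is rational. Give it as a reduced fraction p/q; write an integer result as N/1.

15/7

Shared (l₁,l₂,l₃)=(1,4,3): N and (l;000)² cancel in I_A²/I_B².
A: Δ = 2!·0!·6!/9! = 1/252; Racah Σ t=1..1: t=1:−1/48 = -1/48; ⇒ 3j(1 4 3; 0 -1 1)² = 5/84, sgn -1
B: Δ = 2!·0!·6!/9! = 1/252; Racah Σ t=1..1: t=1:−1/720 = -1/720; ⇒ 3j(1 4 3; 0 -3 3)² = 1/36, sgn -1
I_A²/I_B² = (5/84)/(1/36) = 15/7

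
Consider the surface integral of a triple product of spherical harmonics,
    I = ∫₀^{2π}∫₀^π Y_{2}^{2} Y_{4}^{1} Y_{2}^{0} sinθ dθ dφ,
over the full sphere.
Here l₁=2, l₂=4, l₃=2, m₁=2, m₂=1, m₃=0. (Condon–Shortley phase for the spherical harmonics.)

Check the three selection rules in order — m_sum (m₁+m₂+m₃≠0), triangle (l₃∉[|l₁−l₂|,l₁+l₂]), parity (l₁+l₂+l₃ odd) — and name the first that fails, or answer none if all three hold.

m_sum

azimuthal sum: 2 + 1 + 0 = 3  ✗
2 ≤ 2 ≤ 6 (triangle on l)
L = 2 + 4 + 2 = 8 (even)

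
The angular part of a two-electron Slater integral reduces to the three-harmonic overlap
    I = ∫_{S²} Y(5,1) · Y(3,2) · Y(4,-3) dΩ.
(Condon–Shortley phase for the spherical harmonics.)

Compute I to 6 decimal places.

0.160929

Rules hold: Σm=0, L=12 even, 2≤4≤8.
N = 11·7·9 = 693
Δ = 4!·6!·2!/13! = 1/180180
Racah Σ t=1..3: t=1:−1/576 t=2:+1/144 t=3:−1/576 = 1/288
⇒ 3j(5 3 4; 0 0 0)² = 20/1001, sgn +1
Racah Σ t=3..4: t=3:−1/1440 t=4:+1/17280 = -11/17280
⇒ 3j(5 3 4; 1 2 -3)² = 11/468, sgn +1
4πI² = N·(3j₀)²·(3jₘ)² = 55/169
I = +1·√(0.325444/4π) = 0.16092854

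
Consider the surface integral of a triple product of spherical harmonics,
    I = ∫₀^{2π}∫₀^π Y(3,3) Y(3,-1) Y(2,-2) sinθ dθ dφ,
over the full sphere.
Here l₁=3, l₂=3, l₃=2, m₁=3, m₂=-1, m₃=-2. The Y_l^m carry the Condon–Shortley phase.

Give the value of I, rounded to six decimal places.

0.132981

Rules hold: Σm=0, L=8 even, 0≤2≤6.
N = 7·7·5 = 245
Δ = 4!·2!·2!/9! = 1/3780
Racah Σ t=1..3: t=1:−1/24 t=2:+1/4 t=3:−1/24 = 1/6
⇒ 3j(3 3 2; 0 0 0)² = 4/105, sgn +1
Racah Σ t=0..0: t=0:+1/96 = 1/96
⇒ 3j(3 3 2; 3 -1 -2)² = 1/42, sgn +1
4πI² = N·(3j₀)²·(3jₘ)² = 2/9
I = +1·√(0.222222/4π) = 0.13298076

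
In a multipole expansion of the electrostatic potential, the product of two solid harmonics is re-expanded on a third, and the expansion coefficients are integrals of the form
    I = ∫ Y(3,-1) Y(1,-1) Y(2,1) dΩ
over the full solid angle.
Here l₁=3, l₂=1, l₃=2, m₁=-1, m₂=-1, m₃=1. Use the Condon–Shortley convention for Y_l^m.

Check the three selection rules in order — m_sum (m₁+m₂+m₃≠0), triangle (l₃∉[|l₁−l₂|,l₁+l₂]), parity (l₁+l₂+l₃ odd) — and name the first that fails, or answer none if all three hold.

m_sum

m₁+m₂+m₃ = -1 − 1 + 1 = -1  ✗
triangle: |3−1|=2 ≤ l₃=2 ≤ 3+1=4
parity: l₁+l₂+l₃ = 6 is even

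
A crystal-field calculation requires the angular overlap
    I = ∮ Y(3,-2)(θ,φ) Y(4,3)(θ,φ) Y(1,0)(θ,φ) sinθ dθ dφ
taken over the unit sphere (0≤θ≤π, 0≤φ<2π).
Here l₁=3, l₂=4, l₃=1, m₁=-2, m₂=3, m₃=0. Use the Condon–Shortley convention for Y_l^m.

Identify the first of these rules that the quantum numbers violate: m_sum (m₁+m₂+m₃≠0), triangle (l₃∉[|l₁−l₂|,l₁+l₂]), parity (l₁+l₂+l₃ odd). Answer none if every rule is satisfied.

m_sum

azimuthal sum: -2 + 3 + 0 = 1  ✗
1 ≤ 1 ≤ 7 (triangle on l)
L = 3 + 4 + 1 = 8 (even)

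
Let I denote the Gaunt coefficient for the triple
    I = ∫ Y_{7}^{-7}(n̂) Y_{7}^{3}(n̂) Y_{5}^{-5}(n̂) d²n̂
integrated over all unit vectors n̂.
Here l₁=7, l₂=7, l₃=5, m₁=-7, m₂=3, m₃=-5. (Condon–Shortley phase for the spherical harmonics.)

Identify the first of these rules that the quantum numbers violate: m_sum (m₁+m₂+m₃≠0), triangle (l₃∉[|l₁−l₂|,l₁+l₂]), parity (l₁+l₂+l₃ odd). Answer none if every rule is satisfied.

m_sum

m₁+m₂+m₃ = -7 + 3 − 5 = -9  ✗
triangle: |7−7|=0 ≤ l₃=5 ≤ 7+7=14
parity: l₁+l₂+l₃ = 19 is odd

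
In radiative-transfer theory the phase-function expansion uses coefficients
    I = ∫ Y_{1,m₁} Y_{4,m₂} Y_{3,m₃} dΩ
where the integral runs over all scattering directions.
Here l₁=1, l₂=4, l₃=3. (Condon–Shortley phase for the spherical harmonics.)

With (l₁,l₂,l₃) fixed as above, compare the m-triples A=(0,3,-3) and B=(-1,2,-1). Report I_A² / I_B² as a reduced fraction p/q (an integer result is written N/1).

Same 1,4,3: normalisation and zero-m 3j drop out of the ratio.
A: Δ: 2! 0! 6! / 9! → 1/252; sum: t=1:−1/720 = -1/720; 3j²(1 4 3; 0 3 -3) = Δ·Π!·Σ² = 1/36  (sign -1)
B: Δ: 2! 0! 6! / 9! → 1/252; sum: t=2:+1/96 = 1/96; 3j²(1 4 3; -1 2 -1) = Δ·Π!·Σ² = 5/84  (sign +1)
I_A²/I_B² = (1/36)/(5/84) = 7/15

7/15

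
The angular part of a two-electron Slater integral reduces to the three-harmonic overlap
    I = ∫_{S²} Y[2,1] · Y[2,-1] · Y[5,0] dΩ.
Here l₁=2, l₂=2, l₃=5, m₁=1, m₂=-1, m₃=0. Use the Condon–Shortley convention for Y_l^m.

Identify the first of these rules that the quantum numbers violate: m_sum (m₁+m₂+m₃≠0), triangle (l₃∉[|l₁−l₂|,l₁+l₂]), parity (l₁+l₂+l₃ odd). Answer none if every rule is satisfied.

m₁+m₂+m₃ = 1 − 1 + 0 = 0  ✓
triangle: |2−2|=0 ≤ l₃=5 ≤ 2+2=4  ✗
parity: l₁+l₂+l₃ = 9 is odd

triangle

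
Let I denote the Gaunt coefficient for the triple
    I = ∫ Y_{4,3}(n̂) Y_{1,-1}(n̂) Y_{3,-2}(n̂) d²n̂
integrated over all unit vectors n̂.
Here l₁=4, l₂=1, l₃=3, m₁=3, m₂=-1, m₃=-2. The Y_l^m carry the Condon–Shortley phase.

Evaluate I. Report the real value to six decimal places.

-0.282095

Checks pass: Σm=0; 8 even; l₃=3∈[3,5].
(2·4+1)(2·1+1)(2·3+1) = 189
Δ: 2! 6! 0! / 9! → 1/252
sum: t=1:−1/36 = -1/36
3j²(4 1 3; 0 0 0) = Δ·Π!·Σ² = 4/63  (sign +1)
sum: t=0:+1/240 = 1/240
3j²(4 1 3; 3 -1 -2) = Δ·Π!·Σ² = 1/12  (sign -1)
combine: 4πI² = 189·4/63·1/12 = 1/1
take √, sign -1: I = -0.28209479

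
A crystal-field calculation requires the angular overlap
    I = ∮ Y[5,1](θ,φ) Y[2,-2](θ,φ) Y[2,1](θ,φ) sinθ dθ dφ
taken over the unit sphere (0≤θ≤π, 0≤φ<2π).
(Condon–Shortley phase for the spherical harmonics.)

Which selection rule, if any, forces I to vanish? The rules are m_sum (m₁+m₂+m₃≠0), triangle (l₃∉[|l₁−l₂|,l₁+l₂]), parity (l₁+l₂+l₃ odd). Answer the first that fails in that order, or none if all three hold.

triangle

azimuthal sum: 1 − 2 + 1 = 0  ✓
3 ≤ 2 ≤ 7 (triangle on l)  ✗
L = 5 + 2 + 2 = 9 (odd)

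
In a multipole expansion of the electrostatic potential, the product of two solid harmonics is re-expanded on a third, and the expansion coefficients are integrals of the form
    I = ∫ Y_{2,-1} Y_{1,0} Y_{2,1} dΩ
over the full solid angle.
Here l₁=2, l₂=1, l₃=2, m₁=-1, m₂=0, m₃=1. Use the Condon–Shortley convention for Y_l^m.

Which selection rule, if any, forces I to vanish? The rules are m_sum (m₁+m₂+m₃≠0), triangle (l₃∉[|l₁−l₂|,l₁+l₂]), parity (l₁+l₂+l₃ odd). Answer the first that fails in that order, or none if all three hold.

m₁+m₂+m₃ = -1 + 0 + 1 = 0  ✓
triangle: |2−1|=1 ≤ l₃=2 ≤ 2+1=3  ✓
parity: l₁+l₂+l₃ = 5 is odd  ✗

parity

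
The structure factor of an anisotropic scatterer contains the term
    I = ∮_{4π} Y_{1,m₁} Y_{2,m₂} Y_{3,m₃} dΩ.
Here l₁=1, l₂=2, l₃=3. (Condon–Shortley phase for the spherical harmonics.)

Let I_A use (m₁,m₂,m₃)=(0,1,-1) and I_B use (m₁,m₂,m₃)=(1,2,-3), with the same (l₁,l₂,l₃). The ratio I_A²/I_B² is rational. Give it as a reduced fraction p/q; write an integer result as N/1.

8/15

Same 1,2,3: normalisation and zero-m 3j drop out of the ratio.
A: Δ: 0! 2! 4! / 7! → 1/105; sum: t=0:+1/6 = 1/6; 3j²(1 2 3; 0 1 -1) = Δ·Π!·Σ² = 8/105  (sign +1)
B: Δ: 0! 2! 4! / 7! → 1/105; sum: t=0:+1/48 = 1/48; 3j²(1 2 3; 1 2 -3) = Δ·Π!·Σ² = 1/7  (sign +1)
I_A²/I_B² = (8/105)/(1/7) = 8/15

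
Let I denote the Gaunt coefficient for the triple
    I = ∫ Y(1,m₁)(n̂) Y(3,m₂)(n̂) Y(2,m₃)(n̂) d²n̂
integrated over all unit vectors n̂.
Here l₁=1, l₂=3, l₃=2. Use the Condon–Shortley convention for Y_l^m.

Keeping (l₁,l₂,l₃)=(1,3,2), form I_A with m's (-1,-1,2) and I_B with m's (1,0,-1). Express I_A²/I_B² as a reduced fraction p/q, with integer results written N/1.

Shared (l₁,l₂,l₃)=(1,3,2): N and (l;000)² cancel in I_A²/I_B².
A: Δ = 2!·0!·4!/7! = 1/105; Racah Σ t=2..2: t=2:+1/48 = 1/48; ⇒ 3j(1 3 2; -1 -1 2)² = 1/105, sgn +1
B: Δ = 2!·0!·4!/7! = 1/105; Racah Σ t=0..0: t=0:+1/12 = 1/12; ⇒ 3j(1 3 2; 1 0 -1)² = 1/35, sgn -1
I_A²/I_B² = (1/105)/(1/35) = 1/3

1/3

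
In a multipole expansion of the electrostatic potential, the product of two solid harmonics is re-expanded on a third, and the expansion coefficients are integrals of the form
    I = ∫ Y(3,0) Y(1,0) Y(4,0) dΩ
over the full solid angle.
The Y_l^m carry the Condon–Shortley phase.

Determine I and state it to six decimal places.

Checks pass: Σm=0; 8 even; l₃=4∈[2,4].
(2·3+1)(2·1+1)(2·4+1) = 189
Δ: 0! 6! 2! / 9! → 1/252
sum: t=0:+1/36 = 1/36
3j²(3 1 4; 0 0 0) = Δ·Π!·Σ² = 4/63  (sign +1)
(m-triple is (0,0,0) — same symbol as above.)
combine: 4πI² = 189·4/63·4/63 = 16/21
take √, sign +1: I = 0.24623252

0.246233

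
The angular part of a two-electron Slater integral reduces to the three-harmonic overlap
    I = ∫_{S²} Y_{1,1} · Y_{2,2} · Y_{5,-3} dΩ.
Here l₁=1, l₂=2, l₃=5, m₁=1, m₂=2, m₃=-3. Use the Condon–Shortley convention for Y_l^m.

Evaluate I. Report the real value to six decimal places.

0.000000

l₃=5 ∉ [1,3] — triangle fails ⇒ I = 0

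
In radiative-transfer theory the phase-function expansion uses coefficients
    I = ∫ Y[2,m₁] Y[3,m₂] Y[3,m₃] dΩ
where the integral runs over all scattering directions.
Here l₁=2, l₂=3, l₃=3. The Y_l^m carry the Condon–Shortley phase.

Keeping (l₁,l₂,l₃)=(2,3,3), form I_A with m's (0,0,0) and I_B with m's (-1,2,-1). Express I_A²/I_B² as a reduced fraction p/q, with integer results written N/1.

Same 2,3,3: normalisation and zero-m 3j drop out of the ratio.
A: Δ: 2! 2! 4! / 9! → 1/3780; sum: t=0:+1/24 t=1:−1/4 t=2:+1/24 = -1/6; 3j²(2 3 3; 0 0 0) = Δ·Π!·Σ² = 4/105  (sign +1)
B: Δ: 2! 2! 4! / 9! → 1/3780; sum: t=1:−1/48 t=2:+1/12 = 1/16; 3j²(2 3 3; -1 2 -1) = Δ·Π!·Σ² = 1/28  (sign +1)
I_A²/I_B² = (4/105)/(1/28) = 16/15

16/15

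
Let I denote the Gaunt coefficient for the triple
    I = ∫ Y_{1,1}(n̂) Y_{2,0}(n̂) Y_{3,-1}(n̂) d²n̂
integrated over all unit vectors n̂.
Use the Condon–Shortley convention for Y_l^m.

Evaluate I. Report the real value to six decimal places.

-0.202301

Checks pass: Σm=0; 6 even; l₃=3∈[1,3].
(2·1+1)(2·2+1)(2·3+1) = 105
Δ: 0! 2! 4! / 7! → 1/105
sum: t=0:+1/4 = 1/4
3j²(1 2 3; 0 0 0) = Δ·Π!·Σ² = 3/35  (sign -1)
sum: t=0:+1/8 = 1/8
3j²(1 2 3; 1 0 -1) = Δ·Π!·Σ² = 2/35  (sign +1)
combine: 4πI² = 105·3/35·2/35 = 18/35
take √, sign -1: I = -0.20230066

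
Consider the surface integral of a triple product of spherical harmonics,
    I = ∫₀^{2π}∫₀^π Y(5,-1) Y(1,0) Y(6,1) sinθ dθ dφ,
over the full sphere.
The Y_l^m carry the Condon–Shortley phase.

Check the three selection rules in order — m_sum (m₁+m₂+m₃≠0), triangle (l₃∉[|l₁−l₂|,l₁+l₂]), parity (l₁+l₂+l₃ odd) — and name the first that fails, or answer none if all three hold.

azimuthal sum: -1 + 0 + 1 = 0  ✓
4 ≤ 6 ≤ 6 (triangle on l)  ✓
L = 5 + 1 + 6 = 12 (even)  ✓

none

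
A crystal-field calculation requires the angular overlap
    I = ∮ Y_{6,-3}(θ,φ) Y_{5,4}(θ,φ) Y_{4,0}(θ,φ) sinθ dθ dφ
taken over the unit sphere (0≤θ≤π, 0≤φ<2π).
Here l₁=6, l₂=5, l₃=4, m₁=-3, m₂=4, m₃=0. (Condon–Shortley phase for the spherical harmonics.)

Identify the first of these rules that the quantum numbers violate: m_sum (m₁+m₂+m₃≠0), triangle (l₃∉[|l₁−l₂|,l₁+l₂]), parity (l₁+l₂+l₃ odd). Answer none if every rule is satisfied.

azimuthal sum: -3 + 4 + 0 = 1  ✗
1 ≤ 4 ≤ 11 (triangle on l)
L = 6 + 5 + 4 = 15 (odd)

m_sum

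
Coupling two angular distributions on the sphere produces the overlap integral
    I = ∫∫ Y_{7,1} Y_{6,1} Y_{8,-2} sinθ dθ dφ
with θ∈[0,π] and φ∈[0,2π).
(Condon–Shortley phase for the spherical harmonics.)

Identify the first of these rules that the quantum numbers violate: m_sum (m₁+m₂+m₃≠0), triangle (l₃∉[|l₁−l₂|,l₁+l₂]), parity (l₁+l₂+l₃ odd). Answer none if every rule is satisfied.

parity

m₁+m₂+m₃ = 1 + 1 − 2 = 0  ✓
triangle: |7−6|=1 ≤ l₃=8 ≤ 7+6=13  ✓
parity: l₁+l₂+l₃ = 21 is odd  ✗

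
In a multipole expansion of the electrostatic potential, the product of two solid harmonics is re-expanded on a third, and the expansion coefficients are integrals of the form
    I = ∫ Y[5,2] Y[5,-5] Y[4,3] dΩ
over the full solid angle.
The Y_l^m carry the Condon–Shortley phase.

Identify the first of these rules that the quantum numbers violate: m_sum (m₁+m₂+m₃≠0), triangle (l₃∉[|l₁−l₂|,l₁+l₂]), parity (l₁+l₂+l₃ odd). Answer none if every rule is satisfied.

none

azimuthal sum: 2 − 5 + 3 = 0  ✓
0 ≤ 4 ≤ 10 (triangle on l)  ✓
L = 5 + 5 + 4 = 14 (even)  ✓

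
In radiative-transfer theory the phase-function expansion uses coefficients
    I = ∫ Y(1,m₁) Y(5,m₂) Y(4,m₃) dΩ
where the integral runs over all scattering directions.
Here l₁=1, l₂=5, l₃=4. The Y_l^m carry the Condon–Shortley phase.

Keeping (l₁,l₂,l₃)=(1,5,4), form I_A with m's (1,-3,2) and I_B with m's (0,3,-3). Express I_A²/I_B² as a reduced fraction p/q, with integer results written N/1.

7/4

Shared (l₁,l₂,l₃)=(1,5,4): N and (l;000)² cancel in I_A²/I_B².
A: Δ = 2!·0!·8!/11! = 1/495; Racah Σ t=0..0: t=0:+1/2880 = 1/2880; ⇒ 3j(1 5 4; 1 -3 2)² = 28/495, sgn +1
B: Δ = 2!·0!·8!/11! = 1/495; Racah Σ t=1..1: t=1:−1/5040 = -1/5040; ⇒ 3j(1 5 4; 0 3 -3)² = 16/495, sgn +1
I_A²/I_B² = (28/495)/(16/495) = 7/4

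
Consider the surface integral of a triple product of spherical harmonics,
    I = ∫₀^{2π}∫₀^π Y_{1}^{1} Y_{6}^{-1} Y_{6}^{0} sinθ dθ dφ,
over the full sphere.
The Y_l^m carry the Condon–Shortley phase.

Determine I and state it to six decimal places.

0.000000

Σlᵢ=13 odd — θ-integrand is odd under cosθ→−cosθ; I=0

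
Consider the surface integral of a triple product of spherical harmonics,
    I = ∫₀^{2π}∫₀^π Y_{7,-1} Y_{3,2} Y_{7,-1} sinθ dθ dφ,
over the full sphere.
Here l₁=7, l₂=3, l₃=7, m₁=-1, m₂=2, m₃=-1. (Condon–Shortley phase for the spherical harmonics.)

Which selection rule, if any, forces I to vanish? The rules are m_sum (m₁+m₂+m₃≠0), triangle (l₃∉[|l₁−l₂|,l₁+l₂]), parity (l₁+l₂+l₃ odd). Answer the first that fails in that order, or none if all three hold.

parity

Σmᵢ = 0  ✓
l₃∈[|l₁−l₂|,l₁+l₂]=[4,10], have l₃=7  ✓
Σlᵢ = 17 ⇒ odd  ✗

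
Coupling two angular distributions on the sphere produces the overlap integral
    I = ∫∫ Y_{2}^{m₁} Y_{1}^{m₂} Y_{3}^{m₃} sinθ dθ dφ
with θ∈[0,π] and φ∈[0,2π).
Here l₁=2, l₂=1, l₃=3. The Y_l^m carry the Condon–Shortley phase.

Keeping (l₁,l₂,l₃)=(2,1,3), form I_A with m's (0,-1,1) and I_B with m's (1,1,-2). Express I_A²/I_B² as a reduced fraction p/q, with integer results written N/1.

Shared (l₁,l₂,l₃)=(2,1,3): N and (l;000)² cancel in I_A²/I_B².
A: Δ = 0!·4!·2!/7! = 1/105; Racah Σ t=0..0: t=0:+1/8 = 1/8; ⇒ 3j(2 1 3; 0 -1 1)² = 2/35, sgn +1
B: Δ = 0!·4!·2!/7! = 1/105; Racah Σ t=0..0: t=0:+1/12 = 1/12; ⇒ 3j(2 1 3; 1 1 -2)² = 2/21, sgn -1
I_A²/I_B² = (2/35)/(2/21) = 3/5

3/5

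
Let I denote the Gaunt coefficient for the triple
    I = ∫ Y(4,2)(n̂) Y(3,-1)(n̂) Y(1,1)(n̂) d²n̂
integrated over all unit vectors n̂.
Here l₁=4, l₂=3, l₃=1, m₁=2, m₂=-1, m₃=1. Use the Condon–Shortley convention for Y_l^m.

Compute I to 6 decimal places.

0.000000

m-sum = 2 − 1 + 1 = 2 ≠ 0 ⇒ I = 0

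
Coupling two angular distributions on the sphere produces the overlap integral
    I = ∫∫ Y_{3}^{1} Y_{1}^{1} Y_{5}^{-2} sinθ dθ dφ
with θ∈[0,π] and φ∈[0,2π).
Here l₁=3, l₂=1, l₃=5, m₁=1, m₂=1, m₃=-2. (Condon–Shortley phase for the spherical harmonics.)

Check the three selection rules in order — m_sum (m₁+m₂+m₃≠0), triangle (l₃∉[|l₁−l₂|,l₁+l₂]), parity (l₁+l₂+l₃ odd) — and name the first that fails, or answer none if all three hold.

azimuthal sum: 1 + 1 − 2 = 0  ✓
2 ≤ 5 ≤ 4 (triangle on l)  ✗
L = 3 + 1 + 5 = 9 (odd)

triangle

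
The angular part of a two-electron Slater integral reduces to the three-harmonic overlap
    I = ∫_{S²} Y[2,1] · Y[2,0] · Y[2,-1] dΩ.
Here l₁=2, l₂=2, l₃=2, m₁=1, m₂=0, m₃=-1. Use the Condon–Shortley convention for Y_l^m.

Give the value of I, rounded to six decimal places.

Checks pass: Σm=0; 6 even; l₃=2∈[0,4].
(2·2+1)(2·2+1)(2·2+1) = 125
Δ: 2! 2! 2! / 7! → 1/630
sum: t=0:+1/8 t=1:−1/1 t=2:+1/8 = -3/4
3j²(2 2 2; 0 0 0) = Δ·Π!·Σ² = 2/35  (sign -1)
sum: t=0:+1/4 t=1:−1/2 = -1/4
3j²(2 2 2; 1 0 -1) = Δ·Π!·Σ² = 1/70  (sign +1)
combine: 4πI² = 125·2/35·1/70 = 5/49
take √, sign -1: I = -0.09011188

-0.090112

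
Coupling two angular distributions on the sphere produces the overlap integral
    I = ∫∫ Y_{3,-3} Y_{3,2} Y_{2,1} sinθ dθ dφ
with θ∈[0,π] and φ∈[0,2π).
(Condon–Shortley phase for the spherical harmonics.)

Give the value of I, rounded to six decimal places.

-0.210261

m-sum 0 ✓  L=8 even ✓  0≤2≤6 ✓
Π(2lᵢ+1) = 7×7×5 = 245
triangle coeff Δ(3,3,2) = 1/3780
Σ_t [1,3]: t=1:−1/24 t=2:+1/4 t=3:−1/24 = 1/6
(3j)²=4/105 [(3 3 2; 0 0 0)], sign=+1
Σ_t [4,4]: t=4:+1/48 = 1/48
(3j)²=5/84 [(3 3 2; -3 2 1)], sign=-1
⇒ 4πI² = 5/9
I = (-1)√(5/9/(4π)) = -0.21026104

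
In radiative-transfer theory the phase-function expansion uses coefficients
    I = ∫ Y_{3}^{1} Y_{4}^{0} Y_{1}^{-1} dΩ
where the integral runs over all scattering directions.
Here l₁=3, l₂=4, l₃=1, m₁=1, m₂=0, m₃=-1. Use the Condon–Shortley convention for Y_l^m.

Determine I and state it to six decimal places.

0.150786

Checks pass: Σm=0; 8 even; l₃=1∈[1,7].
(2·3+1)(2·4+1)(2·1+1) = 189
Δ: 6! 0! 2! / 9! → 1/252
sum: t=3:−1/36 = -1/36
3j²(3 4 1; 0 0 0) = Δ·Π!·Σ² = 4/63  (sign +1)
sum: t=2:+1/96 = 1/96
3j²(3 4 1; 1 0 -1) = Δ·Π!·Σ² = 1/42  (sign +1)
combine: 4πI² = 189·4/63·1/42 = 2/7
take √, sign +1: I = 0.15078601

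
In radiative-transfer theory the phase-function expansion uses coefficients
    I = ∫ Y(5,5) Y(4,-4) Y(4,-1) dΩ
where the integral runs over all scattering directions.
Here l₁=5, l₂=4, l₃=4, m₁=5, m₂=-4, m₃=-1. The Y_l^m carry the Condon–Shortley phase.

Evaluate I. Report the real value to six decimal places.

0.000000

l₁+l₂+l₃=13 is odd: 3j(l;000)=0 ⇒ I=0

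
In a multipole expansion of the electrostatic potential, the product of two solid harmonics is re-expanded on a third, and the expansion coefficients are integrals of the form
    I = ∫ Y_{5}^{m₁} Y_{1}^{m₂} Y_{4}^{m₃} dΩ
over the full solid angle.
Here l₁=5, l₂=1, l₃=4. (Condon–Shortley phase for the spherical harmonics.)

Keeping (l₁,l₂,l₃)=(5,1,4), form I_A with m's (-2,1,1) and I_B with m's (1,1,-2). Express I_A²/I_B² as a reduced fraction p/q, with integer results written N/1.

Same 5,1,4: normalisation and zero-m 3j drop out of the ratio.
A: Δ: 2! 8! 0! / 11! → 1/495; sum: t=2:+1/1440 = 1/1440; 3j²(5 1 4; -2 1 1) = Δ·Π!·Σ² = 7/165  (sign -1)
B: Δ: 2! 8! 0! / 11! → 1/495; sum: t=2:+1/2880 = 1/2880; 3j²(5 1 4; 1 1 -2) = Δ·Π!·Σ² = 2/165  (sign +1)
I_A²/I_B² = (7/165)/(2/165) = 7/2

7/2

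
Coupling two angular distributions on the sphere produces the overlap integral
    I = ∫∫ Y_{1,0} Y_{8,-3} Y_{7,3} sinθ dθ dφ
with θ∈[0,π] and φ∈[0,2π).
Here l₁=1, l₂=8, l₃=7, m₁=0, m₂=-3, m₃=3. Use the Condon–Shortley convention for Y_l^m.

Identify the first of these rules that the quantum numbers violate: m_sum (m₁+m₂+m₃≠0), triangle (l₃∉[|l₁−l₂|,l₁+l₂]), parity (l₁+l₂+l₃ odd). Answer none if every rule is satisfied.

none

Σmᵢ = 0  ✓
l₃∈[|l₁−l₂|,l₁+l₂]=[7,9], have l₃=7  ✓
Σlᵢ = 16 ⇒ even  ✓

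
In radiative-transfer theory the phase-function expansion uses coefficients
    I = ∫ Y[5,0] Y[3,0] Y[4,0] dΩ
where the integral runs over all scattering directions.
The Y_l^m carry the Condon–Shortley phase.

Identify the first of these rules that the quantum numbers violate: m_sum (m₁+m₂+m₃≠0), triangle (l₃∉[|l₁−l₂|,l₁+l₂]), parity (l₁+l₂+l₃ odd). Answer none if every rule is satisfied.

none

Σmᵢ = 0  ✓
l₃∈[|l₁−l₂|,l₁+l₂]=[2,8], have l₃=4  ✓
Σlᵢ = 12 ⇒ even  ✓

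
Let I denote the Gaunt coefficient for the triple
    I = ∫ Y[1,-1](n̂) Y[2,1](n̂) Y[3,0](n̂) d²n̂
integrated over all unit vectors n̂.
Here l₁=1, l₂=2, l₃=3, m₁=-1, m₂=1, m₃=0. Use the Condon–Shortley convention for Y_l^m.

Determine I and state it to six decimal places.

Checks pass: Σm=0; 6 even; l₃=3∈[1,3].
(2·1+1)(2·2+1)(2·3+1) = 105
Δ: 0! 2! 4! / 7! → 1/105
sum: t=0:+1/4 = 1/4
3j²(1 2 3; 0 0 0) = Δ·Π!·Σ² = 3/35  (sign -1)
sum: t=0:+1/12 = 1/12
3j²(1 2 3; -1 1 0) = Δ·Π!·Σ² = 1/35  (sign -1)
combine: 4πI² = 105·3/35·1/35 = 9/35
take √, sign +1: I = 0.14304817

0.143048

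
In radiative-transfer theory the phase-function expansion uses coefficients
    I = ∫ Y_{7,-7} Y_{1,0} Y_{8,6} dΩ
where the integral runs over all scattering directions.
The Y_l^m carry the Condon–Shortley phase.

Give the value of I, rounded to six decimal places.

Σmᵢ = -1 ≠ 0, so the φ-integral vanishes; I = 0

0.000000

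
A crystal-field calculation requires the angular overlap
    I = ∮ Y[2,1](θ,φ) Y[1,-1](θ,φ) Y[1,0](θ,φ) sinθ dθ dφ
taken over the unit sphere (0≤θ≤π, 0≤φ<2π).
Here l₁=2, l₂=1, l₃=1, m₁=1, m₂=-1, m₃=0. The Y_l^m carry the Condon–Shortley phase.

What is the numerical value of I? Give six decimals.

-0.218510

m-sum 0 ✓  L=4 even ✓  1≤1≤3 ✓
Π(2lᵢ+1) = 5×3×3 = 45
triangle coeff Δ(2,1,1) = 1/30
Σ_t [1,1]: t=1:−1/1 = -1/1
(3j)²=2/15 [(2 1 1; 0 0 0)], sign=+1
Σ_t [0,0]: t=0:+1/2 = 1/2
(3j)²=1/10 [(2 1 1; 1 -1 0)], sign=-1
⇒ 4πI² = 3/5
I = (-1)√(3/5/(4π)) = -0.21850969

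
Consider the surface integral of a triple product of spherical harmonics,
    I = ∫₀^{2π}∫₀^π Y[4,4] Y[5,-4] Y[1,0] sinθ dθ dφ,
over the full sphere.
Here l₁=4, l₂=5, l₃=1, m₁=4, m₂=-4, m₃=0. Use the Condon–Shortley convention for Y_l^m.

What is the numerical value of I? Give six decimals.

0.147319

Checks pass: Σm=0; 10 even; l₃=1∈[1,9].
(2·4+1)(2·5+1)(2·1+1) = 297
Δ: 8! 0! 2! / 11! → 1/495
sum: t=4:+1/576 = 1/576
3j²(4 5 1; 0 0 0) = Δ·Π!·Σ² = 5/99  (sign -1)
sum: t=0:+1/40320 = 1/40320
3j²(4 5 1; 4 -4 0) = Δ·Π!·Σ² = 1/55  (sign -1)
combine: 4πI² = 297·5/99·1/55 = 3/11
take √, sign +1: I = 0.14731920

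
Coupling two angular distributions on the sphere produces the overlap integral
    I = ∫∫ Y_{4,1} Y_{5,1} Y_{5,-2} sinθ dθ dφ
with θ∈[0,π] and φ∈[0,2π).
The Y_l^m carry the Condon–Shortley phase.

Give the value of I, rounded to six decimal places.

0.128377

Checks pass: Σm=0; 14 even; l₃=5∈[1,9].
(2·4+1)(2·5+1)(2·5+1) = 1089
Δ: 4! 4! 6! / 15! → 1/3153150
sum: t=0:+1/69120 t=1:−1/1728 t=2:+1/576 t=3:−1/1728 t=4:+1/69120 = 7/11520
3j²(4 5 5; 0 0 0) = Δ·Π!·Σ² = 2/143  (sign -1)
sum: t=0:+1/103680 t=1:−1/2880 t=2:+1/1152 t=3:−1/5184 = 7/20736
3j²(4 5 5; 1 1 -2) = Δ·Π!·Σ² = 35/2574  (sign -1)
combine: 4πI² = 1089·2/143·35/2574 = 35/169
take √, sign +1: I = 0.12837656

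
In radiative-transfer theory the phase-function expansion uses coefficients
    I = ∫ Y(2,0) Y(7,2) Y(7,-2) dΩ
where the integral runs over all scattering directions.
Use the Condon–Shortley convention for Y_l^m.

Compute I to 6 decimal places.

Checks pass: Σm=0; 16 even; l₃=7∈[5,9].
(2·2+1)(2·7+1)(2·7+1) = 1125
Δ: 2! 2! 12! / 17! → 1/185640
sum: t=0:+1/2419200 t=1:−1/518400 t=2:+1/2419200 = -1/907200
3j²(2 7 7; 0 0 0) = Δ·Π!·Σ² = 56/3315  (sign +1)
sum: t=0:+1/8709120 t=1:−1/967680 t=2:+1/2419200 = -11/21772800
3j²(2 7 7; 0 2 -2) = Δ·Π!·Σ² = 242/23205  (sign +1)
combine: 4πI² = 1125·56/3315·242/23205 = 9680/48841
take √, sign +1: I = 0.12558578

0.125586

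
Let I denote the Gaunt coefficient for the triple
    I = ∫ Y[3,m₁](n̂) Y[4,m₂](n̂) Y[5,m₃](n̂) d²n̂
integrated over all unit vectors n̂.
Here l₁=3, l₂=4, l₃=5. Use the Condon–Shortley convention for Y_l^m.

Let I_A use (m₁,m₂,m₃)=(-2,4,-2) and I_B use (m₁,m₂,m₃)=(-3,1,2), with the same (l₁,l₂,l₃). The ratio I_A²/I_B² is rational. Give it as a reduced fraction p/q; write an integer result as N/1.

28/75

Same 3,4,5: normalisation and zero-m 3j drop out of the ratio.
A: Δ: 2! 4! 6! / 13! → 1/180180; sum: t=2:+1/8640 = 1/8640; 3j²(3 4 5; -2 4 -2) = Δ·Π!·Σ² = 14/1287  (sign -1)
B: Δ: 2! 4! 6! / 13! → 1/180180; sum: t=2:+1/1728 = 1/1728; 3j²(3 4 5; -3 1 2) = Δ·Π!·Σ² = 25/858  (sign -1)
I_A²/I_B² = (14/1287)/(25/858) = 28/75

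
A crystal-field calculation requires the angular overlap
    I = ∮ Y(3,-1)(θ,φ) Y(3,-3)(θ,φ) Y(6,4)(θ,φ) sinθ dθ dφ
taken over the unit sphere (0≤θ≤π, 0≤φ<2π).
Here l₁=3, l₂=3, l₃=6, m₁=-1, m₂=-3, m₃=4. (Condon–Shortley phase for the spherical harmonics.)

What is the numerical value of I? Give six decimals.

0.171787

m-sum 0 ✓  L=12 even ✓  0≤6≤6 ✓
Π(2lᵢ+1) = 7×7×13 = 637
triangle coeff Δ(3,3,6) = 1/12012
Σ_t [0,0]: t=0:+1/1296 = 1/1296
(3j)²=100/3003 [(3 3 6; 0 0 0)], sign=+1
Σ_t [0,0]: t=0:+1/34560 = 1/34560
(3j)²=5/286 [(3 3 6; -1 -3 4)], sign=+1
⇒ 4πI² = 1750/4719
I = (+1)√(1750/4719/(4π)) = 0.17178653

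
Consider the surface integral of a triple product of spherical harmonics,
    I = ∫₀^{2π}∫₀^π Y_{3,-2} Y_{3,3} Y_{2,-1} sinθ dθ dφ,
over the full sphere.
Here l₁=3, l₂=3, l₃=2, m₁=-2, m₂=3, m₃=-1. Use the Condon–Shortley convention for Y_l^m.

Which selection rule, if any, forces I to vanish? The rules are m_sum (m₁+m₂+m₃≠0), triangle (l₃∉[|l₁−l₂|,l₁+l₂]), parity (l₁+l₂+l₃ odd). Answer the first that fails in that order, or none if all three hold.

azimuthal sum: -2 + 3 − 1 = 0  ✓
0 ≤ 2 ≤ 6 (triangle on l)  ✓
L = 3 + 3 + 2 = 8 (even)  ✓

none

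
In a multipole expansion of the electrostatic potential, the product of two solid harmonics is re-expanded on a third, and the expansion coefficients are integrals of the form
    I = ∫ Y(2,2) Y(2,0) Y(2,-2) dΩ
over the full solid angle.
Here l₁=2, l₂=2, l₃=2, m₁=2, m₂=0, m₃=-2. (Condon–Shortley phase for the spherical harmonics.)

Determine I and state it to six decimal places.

Checks pass: Σm=0; 6 even; l₃=2∈[0,4].
(2·2+1)(2·2+1)(2·2+1) = 125
Δ: 2! 2! 2! / 7! → 1/630
sum: t=0:+1/8 t=1:−1/1 t=2:+1/8 = -3/4
3j²(2 2 2; 0 0 0) = Δ·Π!·Σ² = 2/35  (sign -1)
sum: t=0:+1/8 = 1/8
3j²(2 2 2; 2 0 -2) = Δ·Π!·Σ² = 2/35  (sign +1)
combine: 4πI² = 125·2/35·2/35 = 20/49
take √, sign -1: I = -0.18022375

-0.180224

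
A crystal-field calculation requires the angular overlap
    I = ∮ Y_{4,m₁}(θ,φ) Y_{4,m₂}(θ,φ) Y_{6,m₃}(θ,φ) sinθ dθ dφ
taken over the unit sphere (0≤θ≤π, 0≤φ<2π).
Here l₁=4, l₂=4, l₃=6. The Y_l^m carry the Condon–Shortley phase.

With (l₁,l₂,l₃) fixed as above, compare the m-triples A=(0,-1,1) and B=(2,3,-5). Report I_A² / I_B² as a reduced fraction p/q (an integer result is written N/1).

35/33

l's match ⇒ only the (l;m) 3-j factors differ between A and B.
A: triangle coeff Δ(4,4,6) = 1/1261260; Σ_t [0,2]: t=0:+1/3456 t=1:−1/1728 t=2:+1/11520 = -7/34560; (3j)²=7/858 [(4 4 6; 0 -1 1)], sign=+1
B: triangle coeff Δ(4,4,6) = 1/1261260; Σ_t [1,2]: t=1:−1/86400 t=2:+1/172800 = -1/172800; (3j)²=1/130 [(4 4 6; 2 3 -5)], sign=+1
I_A²/I_B² = (7/858)/(1/130) = 35/33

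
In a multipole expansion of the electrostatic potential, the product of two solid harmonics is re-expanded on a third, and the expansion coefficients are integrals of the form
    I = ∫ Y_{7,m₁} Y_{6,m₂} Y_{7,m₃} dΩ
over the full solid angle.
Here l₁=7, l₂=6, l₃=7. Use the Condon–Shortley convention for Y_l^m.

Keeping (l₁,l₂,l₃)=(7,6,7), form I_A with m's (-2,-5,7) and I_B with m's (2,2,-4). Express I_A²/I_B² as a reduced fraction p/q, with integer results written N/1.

Same 7,6,7: normalisation and zero-m 3j drop out of the ratio.
A: Δ: 6! 8! 6! / 21! → 1/2444321880; sum: t=1:−1/3483648000 = -1/3483648000; 3j²(7 6 7; -2 -5 7) = Δ·Π!·Σ² = 33/6460  (sign -1)
B: Δ: 6! 8! 6! / 21! → 1/2444321880; sum: t=2:+1/24883200 t=3:−1/6220800 t=4:+1/11612160 t=5:−1/174182400 = -1/24883200; 3j²(7 6 7; 2 2 -4) = Δ·Π!·Σ² = 28/4199  (sign +1)
I_A²/I_B² = (33/6460)/(28/4199) = 429/560

429/560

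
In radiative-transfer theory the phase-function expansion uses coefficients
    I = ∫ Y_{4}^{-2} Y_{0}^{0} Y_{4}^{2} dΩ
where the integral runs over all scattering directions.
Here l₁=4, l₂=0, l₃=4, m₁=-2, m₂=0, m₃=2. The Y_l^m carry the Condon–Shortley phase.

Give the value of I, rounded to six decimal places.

0.282095

Checks pass: Σm=0; 8 even; l₃=4∈[4,4].
(2·4+1)(2·0+1)(2·4+1) = 81
Δ: 0! 8! 0! / 9! → 1/9
sum: t=0:+1/576 = 1/576
3j²(4 0 4; 0 0 0) = Δ·Π!·Σ² = 1/9  (sign +1)
sum: t=0:+1/1440 = 1/1440
3j²(4 0 4; -2 0 2) = Δ·Π!·Σ² = 1/9  (sign +1)
combine: 4πI² = 81·1/9·1/9 = 1/1
take √, sign +1: I = 0.28209479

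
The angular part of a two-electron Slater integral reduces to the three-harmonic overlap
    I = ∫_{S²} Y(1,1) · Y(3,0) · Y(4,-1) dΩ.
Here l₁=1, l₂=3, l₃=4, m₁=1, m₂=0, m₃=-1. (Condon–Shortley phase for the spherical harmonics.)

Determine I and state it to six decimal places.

Rules hold: Σm=0, L=8 even, 2≤4≤4.
N = 3·7·9 = 189
Δ = 0!·2!·6!/9! = 1/252
Racah Σ t=0..0: t=0:+1/36 = 1/36
⇒ 3j(1 3 4; 0 0 0)² = 4/63, sgn +1
Racah Σ t=0..0: t=0:+1/72 = 1/72
⇒ 3j(1 3 4; 1 0 -1)² = 5/126, sgn -1
4πI² = N·(3j₀)²·(3jₘ)² = 10/21
I = -1·√(0.47619/4π) = -0.19466390

-0.194664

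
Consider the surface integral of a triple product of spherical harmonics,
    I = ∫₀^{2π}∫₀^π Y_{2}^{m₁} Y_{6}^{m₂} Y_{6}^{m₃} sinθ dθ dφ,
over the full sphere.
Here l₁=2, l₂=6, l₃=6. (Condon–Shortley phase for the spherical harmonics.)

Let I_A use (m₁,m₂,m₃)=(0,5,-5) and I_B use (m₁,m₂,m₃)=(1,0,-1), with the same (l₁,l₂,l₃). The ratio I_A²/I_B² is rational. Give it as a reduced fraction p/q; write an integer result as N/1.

121/7

l's match ⇒ only the (l;m) 3-j factors differ between A and B.
A: triangle coeff Δ(2,6,6) = 1/90090; Σ_t [1,2]: t=1:−1/3628800 t=2:+1/1451520 = 1/2419200; (3j)²=11/910 [(2 6 6; 0 5 -5)], sign=-1
B: triangle coeff Δ(2,6,6) = 1/90090; Σ_t [0,1]: t=0:+1/34560 t=1:−1/28800 = -1/172800; (3j)²=1/1430 [(2 6 6; 1 0 -1)], sign=+1
I_A²/I_B² = (11/910)/(1/1430) = 121/7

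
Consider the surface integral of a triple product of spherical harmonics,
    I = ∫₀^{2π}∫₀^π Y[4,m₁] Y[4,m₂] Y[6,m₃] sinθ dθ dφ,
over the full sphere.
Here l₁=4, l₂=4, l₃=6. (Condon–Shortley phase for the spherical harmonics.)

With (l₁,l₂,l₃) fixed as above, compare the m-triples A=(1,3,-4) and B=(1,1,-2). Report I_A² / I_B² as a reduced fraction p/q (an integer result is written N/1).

3/70

Same 4,4,6: normalisation and zero-m 3j drop out of the ratio.
A: Δ: 2! 6! 6! / 15! → 1/1261260; sum: t=1:−1/34560 t=2:+1/28800 = 1/172800; 3j²(4 4 6; 1 3 -4) = Δ·Π!·Σ² = 1/1430  (sign +1)
B: Δ: 2! 6! 6! / 15! → 1/1261260; sum: t=0:+1/8640 t=1:−1/2304 t=2:+1/8640 = -7/34560; 3j²(4 4 6; 1 1 -2) = Δ·Π!·Σ² = 7/429  (sign -1)
I_A²/I_B² = (1/1430)/(7/429) = 3/70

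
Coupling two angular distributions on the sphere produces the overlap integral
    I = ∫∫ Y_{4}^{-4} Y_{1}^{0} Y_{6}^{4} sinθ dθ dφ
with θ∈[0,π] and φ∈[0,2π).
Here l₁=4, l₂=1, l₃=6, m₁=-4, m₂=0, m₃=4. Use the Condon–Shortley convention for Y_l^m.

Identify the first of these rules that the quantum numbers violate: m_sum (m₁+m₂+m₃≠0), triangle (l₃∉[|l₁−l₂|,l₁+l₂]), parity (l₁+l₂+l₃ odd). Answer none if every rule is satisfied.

m₁+m₂+m₃ = -4 + 0 + 4 = 0  ✓
triangle: |4−1|=3 ≤ l₃=6 ≤ 4+1=5  ✗
parity: l₁+l₂+l₃ = 11 is odd

triangle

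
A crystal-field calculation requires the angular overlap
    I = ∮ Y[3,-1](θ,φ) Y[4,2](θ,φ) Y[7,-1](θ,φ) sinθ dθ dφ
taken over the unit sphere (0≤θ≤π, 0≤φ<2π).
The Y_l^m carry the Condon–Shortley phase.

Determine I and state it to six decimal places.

Rules hold: Σm=0, L=14 even, 1≤7≤7.
N = 7·9·15 = 945
Δ = 0!·6!·8!/15! = 1/45045
Racah Σ t=0..0: t=0:+1/20736 = 1/20736
⇒ 3j(3 4 7; 0 0 0)² = 35/1287, sgn -1
Racah Σ t=0..0: t=0:+1/69120 = 1/69120
⇒ 3j(3 4 7; -1 2 -1)² = 4/429, sgn +1
4πI² = N·(3j₀)²·(3jₘ)² = 4900/20449
I = -1·√(0.239621/4π) = -0.13808836

-0.138088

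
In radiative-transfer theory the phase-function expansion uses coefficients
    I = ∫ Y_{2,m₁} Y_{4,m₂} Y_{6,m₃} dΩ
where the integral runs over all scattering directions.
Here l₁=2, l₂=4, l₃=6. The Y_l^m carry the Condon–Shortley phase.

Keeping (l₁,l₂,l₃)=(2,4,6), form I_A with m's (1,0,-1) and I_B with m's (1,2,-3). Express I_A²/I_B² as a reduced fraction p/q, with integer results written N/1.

25/36

Shared (l₁,l₂,l₃)=(2,4,6): N and (l;000)² cancel in I_A²/I_B².
A: Δ = 0!·4!·8!/13! = 1/6435; Racah Σ t=0..0: t=0:+1/3456 = 1/3456; ⇒ 3j(2 4 6; 1 0 -1)² = 35/1287, sgn -1
B: Δ = 0!·4!·8!/13! = 1/6435; Racah Σ t=0..0: t=0:+1/8640 = 1/8640; ⇒ 3j(2 4 6; 1 2 -3)² = 28/715, sgn -1
I_A²/I_B² = (35/1287)/(28/715) = 25/36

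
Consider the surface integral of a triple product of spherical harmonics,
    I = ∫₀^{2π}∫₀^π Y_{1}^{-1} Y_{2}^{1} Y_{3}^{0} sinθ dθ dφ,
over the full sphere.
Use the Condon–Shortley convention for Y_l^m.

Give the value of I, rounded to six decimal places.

m-sum 0 ✓  L=6 even ✓  1≤3≤3 ✓
Π(2lᵢ+1) = 3×5×7 = 105
triangle coeff Δ(1,2,3) = 1/105
Σ_t [0,0]: t=0:+1/4 = 1/4
(3j)²=3/35 [(1 2 3; 0 0 0)], sign=-1
Σ_t [0,0]: t=0:+1/12 = 1/12
(3j)²=1/35 [(1 2 3; -1 1 0)], sign=-1
⇒ 4πI² = 9/35
I = (+1)√(9/35/(4π)) = 0.14304817

0.143048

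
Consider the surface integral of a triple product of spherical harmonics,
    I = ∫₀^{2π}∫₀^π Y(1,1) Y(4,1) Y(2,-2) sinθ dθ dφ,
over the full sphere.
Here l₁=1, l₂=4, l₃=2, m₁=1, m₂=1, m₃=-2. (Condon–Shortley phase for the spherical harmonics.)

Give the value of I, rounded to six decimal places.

l₃=2 ∉ [3,5] — triangle fails ⇒ I = 0

0.000000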